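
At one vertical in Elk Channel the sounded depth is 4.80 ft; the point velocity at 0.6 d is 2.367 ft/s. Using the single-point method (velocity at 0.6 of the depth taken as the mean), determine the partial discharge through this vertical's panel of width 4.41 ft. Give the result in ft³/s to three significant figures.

50.1 ft³/s

v̄ = v₀.₆ = 2.367 ft/s
q = v̄ × d × w = 2.367 × 4.80 × 4.41 = 50.10 ft³/s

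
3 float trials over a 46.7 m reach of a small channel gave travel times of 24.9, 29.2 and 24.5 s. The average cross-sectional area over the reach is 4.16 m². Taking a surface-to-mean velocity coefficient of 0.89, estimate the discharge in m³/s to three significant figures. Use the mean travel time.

t̄ = (24.9 + 29.2 + 24.5) / 3 = 26.2 s
v_surface = L / t̄ = 46.7 / 26.2 = 1.782 m/s
v_mean = 0.89 × 1.782 = 1.586 m/s
Q = A × v_mean = 4.16 × 1.586 = 6.599 m³/s

6.60 m³/s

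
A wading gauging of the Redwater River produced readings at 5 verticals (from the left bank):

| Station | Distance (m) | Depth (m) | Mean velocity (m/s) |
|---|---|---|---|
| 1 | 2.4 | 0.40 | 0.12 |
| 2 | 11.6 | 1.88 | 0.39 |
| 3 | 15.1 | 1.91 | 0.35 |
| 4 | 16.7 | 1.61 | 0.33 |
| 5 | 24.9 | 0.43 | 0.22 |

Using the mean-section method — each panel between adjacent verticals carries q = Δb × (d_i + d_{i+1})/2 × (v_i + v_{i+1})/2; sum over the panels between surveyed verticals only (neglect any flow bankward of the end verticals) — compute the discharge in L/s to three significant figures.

Panel 1-2: Δb = 9.2 m, d̄ = (0.40+1.88)/2 = 1.14, v̄ = (0.12+0.39)/2 = 0.255 → q = 9.2×1.14×0.255 = 2.674 m³/s
Panel 2-3: Δb = 3.5 m, d̄ = (1.88+1.91)/2 = 1.895, v̄ = (0.39+0.35)/2 = 0.37 → q = 3.5×1.895×0.37 = 2.454 m³/s
Panel 3-4: Δb = 1.6 m, d̄ = (1.91+1.61)/2 = 1.76, v̄ = (0.35+0.33)/2 = 0.34 → q = 1.6×1.76×0.34 = 0.9574 m³/s
Panel 4-5: Δb = 8.2 m, d̄ = (1.61+0.43)/2 = 1.02, v̄ = (0.33+0.22)/2 = 0.275 → q = 8.2×1.02×0.275 = 2.300 m³/s
Q = Σ q = 8.386 m³/s
= 8.386 × 1000 = 8386 L/s

8390 L/s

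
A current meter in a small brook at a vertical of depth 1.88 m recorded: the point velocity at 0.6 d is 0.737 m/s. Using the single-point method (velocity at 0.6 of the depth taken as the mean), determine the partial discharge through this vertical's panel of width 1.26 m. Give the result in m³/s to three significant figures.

v̄ = v₀.₆ = 0.737 m/s
q = v̄ × d × w = 0.7370 × 1.88 × 1.26 = 1.746 m³/s

1.75 m³/s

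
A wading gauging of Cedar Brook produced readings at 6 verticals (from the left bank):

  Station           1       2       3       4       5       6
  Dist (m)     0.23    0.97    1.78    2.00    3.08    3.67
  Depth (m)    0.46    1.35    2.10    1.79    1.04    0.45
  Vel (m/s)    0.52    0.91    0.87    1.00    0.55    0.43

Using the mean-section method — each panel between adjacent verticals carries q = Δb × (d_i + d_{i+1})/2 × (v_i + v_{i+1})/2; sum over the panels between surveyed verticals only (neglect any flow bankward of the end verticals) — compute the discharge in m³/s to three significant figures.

3.52 m³/s

Panel 1-2: Δb = 0.74 m, d̄ = (0.46+1.35)/2 = 0.905, v̄ = (0.52+0.91)/2 = 0.715 → q = 0.74×0.905×0.715 = 0.4788 m³/s
Panel 2-3: Δb = 0.81 m, d̄ = (1.35+2.10)/2 = 1.725, v̄ = (0.91+0.87)/2 = 0.89 → q = 0.81×1.725×0.89 = 1.244 m³/s
Panel 3-4: Δb = 0.22 m, d̄ = (2.10+1.79)/2 = 1.945, v̄ = (0.87+1.00)/2 = 0.935 → q = 0.22×1.945×0.935 = 0.4001 m³/s
Panel 4-5: Δb = 1.08 m, d̄ = (1.79+1.04)/2 = 1.415, v̄ = (1.00+0.55)/2 = 0.775 → q = 1.08×1.415×0.775 = 1.184 m³/s
Panel 5-6: Δb = 0.59 m, d̄ = (1.04+0.45)/2 = 0.745, v̄ = (0.55+0.43)/2 = 0.49 → q = 0.59×0.745×0.49 = 0.2154 m³/s
Q = Σ q = 3.522 m³/s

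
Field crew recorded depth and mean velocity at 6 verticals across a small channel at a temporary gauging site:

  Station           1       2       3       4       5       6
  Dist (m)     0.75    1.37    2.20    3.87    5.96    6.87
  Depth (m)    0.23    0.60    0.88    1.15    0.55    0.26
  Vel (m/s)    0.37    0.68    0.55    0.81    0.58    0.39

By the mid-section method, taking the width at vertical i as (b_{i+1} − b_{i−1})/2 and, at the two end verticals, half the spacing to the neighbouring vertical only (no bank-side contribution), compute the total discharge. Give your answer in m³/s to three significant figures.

w_1 = (1.37 − 0.75)/2 = 0.31 m; q_1 = 0.37 × 0.23 × 0.31 = 0.02638 m³/s
w_2 = (2.20 − 0.75)/2 = 0.725 m; q_2 = 0.68 × 0.60 × 0.725 = 0.2958 m³/s
w_3 = (3.87 − 1.37)/2 = 1.25 m; q_3 = 0.55 × 0.88 × 1.25 = 0.6050 m³/s
w_4 = (5.96 − 2.20)/2 = 1.88 m; q_4 = 0.81 × 1.15 × 1.88 = 1.751 m³/s
w_5 = (6.87 − 3.87)/2 = 1.5 m; q_5 = 0.58 × 0.55 × 1.5 = 0.4785 m³/s
w_6 = (6.87 − 5.96)/2 = 0.455 m; q_6 = 0.39 × 0.26 × 0.455 = 0.04614 m³/s
Q = Σ qᵢ = 3.203 m³/s

3.20 m³/s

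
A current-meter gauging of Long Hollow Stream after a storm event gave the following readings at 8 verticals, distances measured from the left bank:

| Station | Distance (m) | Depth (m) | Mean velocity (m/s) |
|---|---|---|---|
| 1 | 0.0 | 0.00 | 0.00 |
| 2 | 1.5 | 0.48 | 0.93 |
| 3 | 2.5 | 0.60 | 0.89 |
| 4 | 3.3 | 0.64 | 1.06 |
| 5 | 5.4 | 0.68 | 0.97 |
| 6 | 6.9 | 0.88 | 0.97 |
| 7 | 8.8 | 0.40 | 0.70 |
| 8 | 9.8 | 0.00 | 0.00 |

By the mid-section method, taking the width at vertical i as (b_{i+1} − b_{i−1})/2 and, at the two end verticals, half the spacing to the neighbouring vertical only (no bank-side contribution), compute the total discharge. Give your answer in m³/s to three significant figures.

w_2 = (2.5 − 0.0)/2 = 1.25 m; q_2 = 0.93 × 0.48 × 1.25 = 0.5580 m³/s
w_3 = (3.3 − 1.5)/2 = 0.9 m; q_3 = 0.89 × 0.60 × 0.9 = 0.4806 m³/s
w_4 = (5.4 − 2.5)/2 = 1.45 m; q_4 = 1.06 × 0.64 × 1.45 = 0.9837 m³/s
w_5 = (6.9 − 3.3)/2 = 1.8 m; q_5 = 0.97 × 0.68 × 1.8 = 1.187 m³/s
w_6 = (8.8 − 5.4)/2 = 1.7 m; q_6 = 0.97 × 0.88 × 1.7 = 1.451 m³/s
w_7 = (9.8 − 6.9)/2 = 1.45 m; q_7 = 0.70 × 0.40 × 1.45 = 0.4060 m³/s
Stations 1, 8 contribute zero (depth or velocity is 0).
Q = Σ qᵢ = 5.067 m³/s

5.07 m³/s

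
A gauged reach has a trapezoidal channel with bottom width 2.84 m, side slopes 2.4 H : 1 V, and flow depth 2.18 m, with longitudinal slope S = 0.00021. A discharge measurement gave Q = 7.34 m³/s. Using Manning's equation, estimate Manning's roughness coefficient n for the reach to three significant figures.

A = (b + z·y)·y = (2.84 + 2.4×2.18)×2.18 = 17.60 m²
P = b + 2y√(1+z²) = 2.84 + 2×2.18×√(1+2.4²) = 14.18 m
R = A/P = 17.60/14.18 = 1.241 m
n = (1/Q)·A·R^(2/3)·S^(1/2) = (1/7.34) × 17.60 × 1.155 × 0.01449 = 0.04013

0.0401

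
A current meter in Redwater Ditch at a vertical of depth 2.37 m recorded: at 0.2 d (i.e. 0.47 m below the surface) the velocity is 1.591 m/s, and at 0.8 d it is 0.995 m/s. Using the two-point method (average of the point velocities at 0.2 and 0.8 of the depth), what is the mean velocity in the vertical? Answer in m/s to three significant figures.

v̄ = (1.591 + 0.995) / 2 = 1.293 m/s

1.29 m/s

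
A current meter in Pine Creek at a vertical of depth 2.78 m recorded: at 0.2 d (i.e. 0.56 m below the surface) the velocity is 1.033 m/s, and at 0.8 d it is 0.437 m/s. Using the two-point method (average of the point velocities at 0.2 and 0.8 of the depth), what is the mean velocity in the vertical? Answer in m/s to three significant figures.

0.735 m/s

v̄ = (1.033 + 0.437) / 2 = 0.7350 m/s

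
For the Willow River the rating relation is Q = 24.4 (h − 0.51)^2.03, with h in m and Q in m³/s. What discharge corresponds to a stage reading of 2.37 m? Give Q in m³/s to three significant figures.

Q = 24.4 × (2.37 − 0.51)^2.03 = 24.4 × 1.86^2.03 = 86.00 m³/s

86.0 m³/s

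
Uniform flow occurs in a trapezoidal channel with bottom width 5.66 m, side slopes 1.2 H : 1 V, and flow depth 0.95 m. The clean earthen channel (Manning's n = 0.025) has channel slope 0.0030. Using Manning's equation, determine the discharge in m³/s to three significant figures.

A = (b + z·y)·y = (5.66 + 1.2×0.95)×0.95 = 6.460 m²
P = b + 2y√(1+z²) = 5.66 + 2×0.95×√(1+1.2²) = 8.628 m
R = A/P = 6.460/8.628 = 0.7487 m
Q = (1/n)·A·R^(2/3)·S^(1/2) = (1/0.025) × 6.460 × 0.7487^(2/3) × 0.0030^(1/2) = 11.67 m³/s

11.7 m³/s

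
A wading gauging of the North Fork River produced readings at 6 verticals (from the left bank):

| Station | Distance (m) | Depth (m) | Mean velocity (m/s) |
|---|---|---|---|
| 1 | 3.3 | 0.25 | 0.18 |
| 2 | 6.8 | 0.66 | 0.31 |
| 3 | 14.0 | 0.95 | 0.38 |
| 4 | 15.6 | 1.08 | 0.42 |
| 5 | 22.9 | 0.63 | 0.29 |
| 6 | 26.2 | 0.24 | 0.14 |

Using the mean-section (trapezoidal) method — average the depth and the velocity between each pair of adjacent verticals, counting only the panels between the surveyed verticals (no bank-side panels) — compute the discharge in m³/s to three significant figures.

Panel 1-2: Δb = 3.5 m, d̄ = (0.25+0.66)/2 = 0.455, v̄ = (0.18+0.31)/2 = 0.245 → q = 3.5×0.455×0.245 = 0.3902 m³/s
Panel 2-3: Δb = 7.2 m, d̄ = (0.66+0.95)/2 = 0.805, v̄ = (0.31+0.38)/2 = 0.345 → q = 7.2×0.805×0.345 = 2.000 m³/s
Panel 3-4: Δb = 1.6 m, d̄ = (0.95+1.08)/2 = 1.015, v̄ = (0.38+0.42)/2 = 0.4 → q = 1.6×1.015×0.4 = 0.6496 m³/s
Panel 4-5: Δb = 7.3 m, d̄ = (1.08+0.63)/2 = 0.855, v̄ = (0.42+0.29)/2 = 0.355 → q = 7.3×0.855×0.355 = 2.216 m³/s
Panel 5-6: Δb = 3.3 m, d̄ = (0.63+0.24)/2 = 0.435, v̄ = (0.29+0.14)/2 = 0.215 → q = 3.3×0.435×0.215 = 0.3086 m³/s
Q = Σ q = 5.564 m³/s

5.56 m³/s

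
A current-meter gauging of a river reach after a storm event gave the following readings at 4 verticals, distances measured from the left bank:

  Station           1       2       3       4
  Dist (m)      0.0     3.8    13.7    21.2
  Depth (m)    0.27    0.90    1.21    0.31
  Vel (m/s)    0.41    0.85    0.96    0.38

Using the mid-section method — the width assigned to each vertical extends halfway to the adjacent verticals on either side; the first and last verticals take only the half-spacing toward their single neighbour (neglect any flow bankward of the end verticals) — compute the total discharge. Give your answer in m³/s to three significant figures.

16.0 m³/s

w_1 = (3.8 − 0.0)/2 = 1.9 m; q_1 = 0.41 × 0.27 × 1.9 = 0.2103 m³/s
w_2 = (13.7 − 0.0)/2 = 6.85 m; q_2 = 0.85 × 0.90 × 6.85 = 5.240 m³/s
w_3 = (21.2 − 3.8)/2 = 8.7 m; q_3 = 0.96 × 1.21 × 8.7 = 10.11 m³/s
w_4 = (21.2 − 13.7)/2 = 3.75 m; q_4 = 0.38 × 0.31 × 3.75 = 0.4418 m³/s
Q = Σ qᵢ = 16.00 m³/s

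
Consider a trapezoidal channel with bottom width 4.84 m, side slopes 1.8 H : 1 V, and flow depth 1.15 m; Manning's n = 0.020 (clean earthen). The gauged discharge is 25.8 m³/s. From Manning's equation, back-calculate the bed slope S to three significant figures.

A = (b + z·y)·y = (4.84 + 1.8×1.15)×1.15 = 7.947 m²
P = b + 2y√(1+z²) = 4.84 + 2×1.15×√(1+1.8²) = 9.576 m
R = A/P = 7.947/9.576 = 0.8298 m
S = (Q·n / (1·A·R^(2/3)))² = (25.8×0.020 / (1×7.947×0.8831))² = 0.005407

0.00541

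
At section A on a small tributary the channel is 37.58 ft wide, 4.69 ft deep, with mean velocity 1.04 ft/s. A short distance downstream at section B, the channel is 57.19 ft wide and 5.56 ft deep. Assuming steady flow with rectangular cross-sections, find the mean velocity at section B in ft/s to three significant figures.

0.576 ft/s

Q = A₁V₁ = (37.58×4.69) × 1.04 = 183.3 ft³/s
A₂ = 57.19 × 5.56 = 318.0 ft²
V₂ = Q/A₂ = 183.3/318.0 = 0.5765 ft/s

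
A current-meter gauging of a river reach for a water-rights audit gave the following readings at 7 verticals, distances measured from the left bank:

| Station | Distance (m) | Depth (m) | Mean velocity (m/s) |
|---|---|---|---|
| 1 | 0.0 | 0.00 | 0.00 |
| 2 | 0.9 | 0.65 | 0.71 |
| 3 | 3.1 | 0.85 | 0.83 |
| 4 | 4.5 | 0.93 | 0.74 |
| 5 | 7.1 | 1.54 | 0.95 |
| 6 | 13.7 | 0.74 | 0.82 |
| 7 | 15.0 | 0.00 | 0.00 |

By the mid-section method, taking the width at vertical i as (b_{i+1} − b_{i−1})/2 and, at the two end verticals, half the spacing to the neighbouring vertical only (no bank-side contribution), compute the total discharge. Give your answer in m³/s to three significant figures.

12.5 m³/s

w_2 = (3.1 − 0.0)/2 = 1.55 m; q_2 = 0.71 × 0.65 × 1.55 = 0.7153 m³/s
w_3 = (4.5 − 0.9)/2 = 1.8 m; q_3 = 0.83 × 0.85 × 1.8 = 1.270 m³/s
w_4 = (7.1 − 3.1)/2 = 2 m; q_4 = 0.74 × 0.93 × 2 = 1.376 m³/s
w_5 = (13.7 − 4.5)/2 = 4.6 m; q_5 = 0.95 × 1.54 × 4.6 = 6.730 m³/s
w_6 = (15.0 − 7.1)/2 = 3.95 m; q_6 = 0.82 × 0.74 × 3.95 = 2.397 m³/s
Stations 1, 7 contribute zero (depth or velocity is 0).
Q = Σ qᵢ = 12.49 m³/s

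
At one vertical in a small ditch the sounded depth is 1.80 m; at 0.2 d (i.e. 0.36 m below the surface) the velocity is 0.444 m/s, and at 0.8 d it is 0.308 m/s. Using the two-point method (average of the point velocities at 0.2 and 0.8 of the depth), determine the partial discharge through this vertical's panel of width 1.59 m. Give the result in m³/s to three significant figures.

v̄ = (0.444 + 0.308) / 2 = 0.3760 m/s
q = v̄ × d × w = 0.3760 × 1.80 × 1.59 = 1.076 m³/s

1.08 m³/s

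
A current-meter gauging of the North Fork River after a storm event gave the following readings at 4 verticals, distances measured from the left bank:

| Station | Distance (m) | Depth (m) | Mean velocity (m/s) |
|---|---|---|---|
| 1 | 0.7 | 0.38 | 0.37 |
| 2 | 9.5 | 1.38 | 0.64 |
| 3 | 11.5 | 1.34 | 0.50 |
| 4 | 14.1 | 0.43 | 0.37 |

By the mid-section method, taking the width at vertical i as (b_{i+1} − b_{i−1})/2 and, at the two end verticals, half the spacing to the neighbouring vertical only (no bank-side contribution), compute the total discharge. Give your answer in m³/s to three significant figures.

w_1 = (9.5 − 0.7)/2 = 4.4 m; q_1 = 0.37 × 0.38 × 4.4 = 0.6186 m³/s
w_2 = (11.5 − 0.7)/2 = 5.4 m; q_2 = 0.64 × 1.38 × 5.4 = 4.769 m³/s
w_3 = (14.1 − 9.5)/2 = 2.3 m; q_3 = 0.50 × 1.34 × 2.3 = 1.541 m³/s
w_4 = (14.1 − 11.5)/2 = 1.3 m; q_4 = 0.37 × 0.43 × 1.3 = 0.2068 m³/s
Q = Σ qᵢ = 7.136 m³/s

7.14 m³/s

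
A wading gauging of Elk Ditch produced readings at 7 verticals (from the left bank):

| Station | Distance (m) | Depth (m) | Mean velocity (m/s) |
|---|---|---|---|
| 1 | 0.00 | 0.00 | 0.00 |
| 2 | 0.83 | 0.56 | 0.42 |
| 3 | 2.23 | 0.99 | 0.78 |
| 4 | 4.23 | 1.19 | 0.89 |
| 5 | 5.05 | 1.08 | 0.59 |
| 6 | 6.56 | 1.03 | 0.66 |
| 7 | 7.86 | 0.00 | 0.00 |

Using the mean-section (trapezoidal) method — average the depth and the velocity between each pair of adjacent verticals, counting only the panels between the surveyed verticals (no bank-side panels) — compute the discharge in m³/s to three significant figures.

4.43 m³/s

Panel 1-2: Δb = 0.83 m, d̄ = (0.00+0.56)/2 = 0.28, v̄ = (0.00+0.42)/2 = 0.21 → q = 0.83×0.28×0.21 = 0.04880 m³/s
Panel 2-3: Δb = 1.4 m, d̄ = (0.56+0.99)/2 = 0.775, v̄ = (0.42+0.78)/2 = 0.6 → q = 1.4×0.775×0.6 = 0.6510 m³/s
Panel 3-4: Δb = 2 m, d̄ = (0.99+1.19)/2 = 1.09, v̄ = (0.78+0.89)/2 = 0.835 → q = 2×1.09×0.835 = 1.820 m³/s
Panel 4-5: Δb = 0.82 m, d̄ = (1.19+1.08)/2 = 1.135, v̄ = (0.89+0.59)/2 = 0.74 → q = 0.82×1.135×0.74 = 0.6887 m³/s
Panel 5-6: Δb = 1.51 m, d̄ = (1.08+1.03)/2 = 1.055, v̄ = (0.59+0.66)/2 = 0.625 → q = 1.51×1.055×0.625 = 0.9957 m³/s
Panel 6-7: Δb = 1.3 m, d̄ = (1.03+0.00)/2 = 0.515, v̄ = (0.66+0.00)/2 = 0.33 → q = 1.3×0.515×0.33 = 0.2209 m³/s
Q = Σ q = 4.425 m³/s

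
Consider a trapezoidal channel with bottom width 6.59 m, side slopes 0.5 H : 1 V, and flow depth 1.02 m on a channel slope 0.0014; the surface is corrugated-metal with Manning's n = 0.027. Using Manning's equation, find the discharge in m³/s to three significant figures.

A = (b + z·y)·y = (6.59 + 0.5×1.02)×1.02 = 7.242 m²
P = b + 2y√(1+z²) = 6.59 + 2×1.02×√(1+0.5²) = 8.871 m
R = A/P = 7.242/8.871 = 0.8164 m
Q = (1/n)·A·R^(2/3)·S^(1/2) = (1/0.027) × 7.242 × 0.8164^(2/3) × 0.0014^(1/2) = 8.766 m³/s

8.77 m³/s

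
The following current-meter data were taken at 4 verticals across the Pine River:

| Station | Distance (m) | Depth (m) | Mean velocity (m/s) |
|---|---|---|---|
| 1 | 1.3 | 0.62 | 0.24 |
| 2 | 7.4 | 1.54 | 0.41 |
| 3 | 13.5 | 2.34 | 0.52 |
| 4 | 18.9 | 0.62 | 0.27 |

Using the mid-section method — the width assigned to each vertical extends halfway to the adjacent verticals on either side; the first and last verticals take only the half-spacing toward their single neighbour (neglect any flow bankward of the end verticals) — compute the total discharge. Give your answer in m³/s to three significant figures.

w_1 = (7.4 − 1.3)/2 = 3.05 m; q_1 = 0.24 × 0.62 × 3.05 = 0.4538 m³/s
w_2 = (13.5 − 1.3)/2 = 6.1 m; q_2 = 0.41 × 1.54 × 6.1 = 3.852 m³/s
w_3 = (18.9 − 7.4)/2 = 5.75 m; q_3 = 0.52 × 2.34 × 5.75 = 6.997 m³/s
w_4 = (18.9 − 13.5)/2 = 2.7 m; q_4 = 0.27 × 0.62 × 2.7 = 0.4520 m³/s
Q = Σ qᵢ = 11.75 m³/s

11.8 m³/s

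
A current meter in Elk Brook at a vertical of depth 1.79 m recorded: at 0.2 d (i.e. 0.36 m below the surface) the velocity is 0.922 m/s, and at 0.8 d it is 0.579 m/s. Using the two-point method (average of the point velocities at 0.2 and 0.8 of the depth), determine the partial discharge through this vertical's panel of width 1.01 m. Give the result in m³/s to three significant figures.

1.36 m³/s

v̄ = (0.922 + 0.579) / 2 = 0.7505 m/s
q = v̄ × d × w = 0.7505 × 1.79 × 1.01 = 1.357 m³/s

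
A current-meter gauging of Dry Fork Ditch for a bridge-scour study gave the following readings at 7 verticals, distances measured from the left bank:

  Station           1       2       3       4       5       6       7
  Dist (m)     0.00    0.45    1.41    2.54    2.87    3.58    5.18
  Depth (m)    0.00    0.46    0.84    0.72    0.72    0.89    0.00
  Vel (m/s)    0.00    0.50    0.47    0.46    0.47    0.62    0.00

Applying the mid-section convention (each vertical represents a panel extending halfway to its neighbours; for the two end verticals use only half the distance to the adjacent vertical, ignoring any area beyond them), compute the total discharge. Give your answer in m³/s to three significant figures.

1.63 m³/s

w_2 = (1.41 − 0.00)/2 = 0.705 m; q_2 = 0.50 × 0.46 × 0.705 = 0.1622 m³/s
w_3 = (2.54 − 0.45)/2 = 1.045 m; q_3 = 0.47 × 0.84 × 1.045 = 0.4126 m³/s
w_4 = (2.87 − 1.41)/2 = 0.73 m; q_4 = 0.46 × 0.72 × 0.73 = 0.2418 m³/s
w_5 = (3.58 − 2.54)/2 = 0.52 m; q_5 = 0.47 × 0.72 × 0.52 = 0.1760 m³/s
w_6 = (5.18 − 2.87)/2 = 1.155 m; q_6 = 0.62 × 0.89 × 1.155 = 0.6373 m³/s
Stations 1, 7 contribute zero (depth or velocity is 0).
Q = Σ qᵢ = 1.630 m³/s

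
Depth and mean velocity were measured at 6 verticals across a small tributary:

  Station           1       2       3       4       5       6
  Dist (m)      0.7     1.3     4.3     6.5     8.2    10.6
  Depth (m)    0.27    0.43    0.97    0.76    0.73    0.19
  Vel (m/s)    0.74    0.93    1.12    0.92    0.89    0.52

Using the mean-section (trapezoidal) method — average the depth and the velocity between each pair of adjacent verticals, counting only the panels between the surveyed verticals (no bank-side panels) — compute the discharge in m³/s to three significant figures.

Panel 1-2: Δb = 0.6 m, d̄ = (0.27+0.43)/2 = 0.35, v̄ = (0.74+0.93)/2 = 0.835 → q = 0.6×0.35×0.835 = 0.1754 m³/s
Panel 2-3: Δb = 3 m, d̄ = (0.43+0.97)/2 = 0.7, v̄ = (0.93+1.12)/2 = 1.025 → q = 3×0.7×1.025 = 2.153 m³/s
Panel 3-4: Δb = 2.2 m, d̄ = (0.97+0.76)/2 = 0.865, v̄ = (1.12+0.92)/2 = 1.02 → q = 2.2×0.865×1.02 = 1.941 m³/s
Panel 4-5: Δb = 1.7 m, d̄ = (0.76+0.73)/2 = 0.745, v̄ = (0.92+0.89)/2 = 0.905 → q = 1.7×0.745×0.905 = 1.146 m³/s
Panel 5-6: Δb = 2.4 m, d̄ = (0.73+0.19)/2 = 0.46, v̄ = (0.89+0.52)/2 = 0.705 → q = 2.4×0.46×0.705 = 0.7783 m³/s
Q = Σ q = 6.193 m³/s

6.19 m³/s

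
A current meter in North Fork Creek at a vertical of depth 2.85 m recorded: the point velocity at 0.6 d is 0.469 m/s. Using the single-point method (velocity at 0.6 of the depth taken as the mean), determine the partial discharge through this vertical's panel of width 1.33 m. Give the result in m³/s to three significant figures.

v̄ = v₀.₆ = 0.469 m/s
q = v̄ × d × w = 0.4690 × 2.85 × 1.33 = 1.778 m³/s

1.78 m³/s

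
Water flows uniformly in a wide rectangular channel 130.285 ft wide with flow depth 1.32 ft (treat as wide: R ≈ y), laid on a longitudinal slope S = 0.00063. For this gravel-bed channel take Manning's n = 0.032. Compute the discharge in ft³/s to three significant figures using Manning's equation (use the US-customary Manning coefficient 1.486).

A = b·y = 130.285 × 1.32 = 172.0 ft²
Wide channel: R ≈ y = 1.32 ft
Q = (1.486/n)·A·R^(2/3)·S^(1/2) = (1.486/0.032) × 172.0 × 1.320^(2/3) × 0.00063^(1/2) = 241.2 ft³/s

241 ft³/s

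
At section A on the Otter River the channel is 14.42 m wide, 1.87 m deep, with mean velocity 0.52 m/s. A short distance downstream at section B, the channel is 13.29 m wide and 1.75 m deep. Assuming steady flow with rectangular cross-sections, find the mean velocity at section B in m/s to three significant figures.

Q = A₁V₁ = (14.42×1.87) × 0.52 = 14.02 m³/s
A₂ = 13.29 × 1.75 = 23.26 m²
V₂ = Q/A₂ = 14.02/23.26 = 0.6029 m/s

0.603 m/s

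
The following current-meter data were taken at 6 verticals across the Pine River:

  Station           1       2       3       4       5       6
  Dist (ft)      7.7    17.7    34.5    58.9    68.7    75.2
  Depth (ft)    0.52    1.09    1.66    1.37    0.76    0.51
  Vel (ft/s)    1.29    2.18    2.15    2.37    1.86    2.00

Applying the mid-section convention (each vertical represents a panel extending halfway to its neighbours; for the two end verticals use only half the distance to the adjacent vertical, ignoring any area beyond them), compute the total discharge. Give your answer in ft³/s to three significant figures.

w_1 = (17.7 − 7.7)/2 = 5 ft; q_1 = 1.29 × 0.52 × 5 = 3.354 ft³/s
w_2 = (34.5 − 7.7)/2 = 13.4 ft; q_2 = 2.18 × 1.09 × 13.4 = 31.84 ft³/s
w_3 = (58.9 − 17.7)/2 = 20.6 ft; q_3 = 2.15 × 1.66 × 20.6 = 73.52 ft³/s
w_4 = (68.7 − 34.5)/2 = 17.1 ft; q_4 = 2.37 × 1.37 × 17.1 = 55.52 ft³/s
w_5 = (75.2 − 58.9)/2 = 8.15 ft; q_5 = 1.86 × 0.76 × 8.15 = 11.52 ft³/s
w_6 = (75.2 − 68.7)/2 = 3.25 ft; q_6 = 2.00 × 0.51 × 3.25 = 3.315 ft³/s
Q = Σ qᵢ = 179.1 ft³/s

179 ft³/s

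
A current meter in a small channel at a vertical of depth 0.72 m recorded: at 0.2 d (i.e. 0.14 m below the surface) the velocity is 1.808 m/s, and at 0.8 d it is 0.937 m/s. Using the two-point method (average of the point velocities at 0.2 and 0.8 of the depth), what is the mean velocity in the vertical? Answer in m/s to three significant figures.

v̄ = (1.808 + 0.937) / 2 = 1.373 m/s

1.37 m/s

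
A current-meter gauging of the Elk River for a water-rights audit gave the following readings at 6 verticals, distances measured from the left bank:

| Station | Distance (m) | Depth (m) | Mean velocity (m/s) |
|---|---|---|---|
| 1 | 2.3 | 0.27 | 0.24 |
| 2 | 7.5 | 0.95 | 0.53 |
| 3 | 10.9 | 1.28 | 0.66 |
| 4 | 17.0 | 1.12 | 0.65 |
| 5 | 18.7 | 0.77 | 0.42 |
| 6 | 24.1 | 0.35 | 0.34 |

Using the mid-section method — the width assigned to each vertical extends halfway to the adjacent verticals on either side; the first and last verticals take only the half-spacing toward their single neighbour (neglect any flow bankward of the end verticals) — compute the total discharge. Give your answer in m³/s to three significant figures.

w_1 = (7.5 − 2.3)/2 = 2.6 m; q_1 = 0.24 × 0.27 × 2.6 = 0.1685 m³/s
w_2 = (10.9 − 2.3)/2 = 4.3 m; q_2 = 0.53 × 0.95 × 4.3 = 2.165 m³/s
w_3 = (17.0 − 7.5)/2 = 4.75 m; q_3 = 0.66 × 1.28 × 4.75 = 4.013 m³/s
w_4 = (18.7 − 10.9)/2 = 3.9 m; q_4 = 0.65 × 1.12 × 3.9 = 2.839 m³/s
w_5 = (24.1 − 17.0)/2 = 3.55 m; q_5 = 0.42 × 0.77 × 3.55 = 1.148 m³/s
w_6 = (24.1 − 18.7)/2 = 2.7 m; q_6 = 0.34 × 0.35 × 2.7 = 0.3213 m³/s
Q = Σ qᵢ = 10.65 m³/s

10.7 m³/s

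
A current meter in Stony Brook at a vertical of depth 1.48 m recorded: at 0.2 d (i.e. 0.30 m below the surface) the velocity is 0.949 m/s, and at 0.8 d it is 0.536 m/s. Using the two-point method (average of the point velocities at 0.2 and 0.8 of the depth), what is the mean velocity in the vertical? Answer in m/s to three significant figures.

v̄ = (0.949 + 0.536) / 2 = 0.7425 m/s

0.743 m/s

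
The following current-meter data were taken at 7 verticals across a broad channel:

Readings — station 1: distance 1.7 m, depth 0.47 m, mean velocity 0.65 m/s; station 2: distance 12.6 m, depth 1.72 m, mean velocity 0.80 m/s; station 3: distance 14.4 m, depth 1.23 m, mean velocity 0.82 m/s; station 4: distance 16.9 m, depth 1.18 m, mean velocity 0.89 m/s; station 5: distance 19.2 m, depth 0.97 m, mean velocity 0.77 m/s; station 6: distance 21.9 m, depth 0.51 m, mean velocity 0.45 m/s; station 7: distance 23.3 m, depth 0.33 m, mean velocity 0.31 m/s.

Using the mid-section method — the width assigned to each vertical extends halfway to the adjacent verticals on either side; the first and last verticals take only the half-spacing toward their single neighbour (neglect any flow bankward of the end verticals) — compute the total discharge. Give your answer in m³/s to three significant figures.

w_1 = (12.6 − 1.7)/2 = 5.45 m; q_1 = 0.65 × 0.47 × 5.45 = 1.665 m³/s
w_2 = (14.4 − 1.7)/2 = 6.35 m; q_2 = 0.80 × 1.72 × 6.35 = 8.738 m³/s
w_3 = (16.9 − 12.6)/2 = 2.15 m; q_3 = 0.82 × 1.23 × 2.15 = 2.168 m³/s
w_4 = (19.2 − 14.4)/2 = 2.4 m; q_4 = 0.89 × 1.18 × 2.4 = 2.520 m³/s
w_5 = (21.9 − 16.9)/2 = 2.5 m; q_5 = 0.77 × 0.97 × 2.5 = 1.867 m³/s
w_6 = (23.3 − 19.2)/2 = 2.05 m; q_6 = 0.45 × 0.51 × 2.05 = 0.4705 m³/s
w_7 = (23.3 − 21.9)/2 = 0.7 m; q_7 = 0.31 × 0.33 × 0.7 = 0.07161 m³/s
Q = Σ qᵢ = 17.50 m³/s

17.5 m³/s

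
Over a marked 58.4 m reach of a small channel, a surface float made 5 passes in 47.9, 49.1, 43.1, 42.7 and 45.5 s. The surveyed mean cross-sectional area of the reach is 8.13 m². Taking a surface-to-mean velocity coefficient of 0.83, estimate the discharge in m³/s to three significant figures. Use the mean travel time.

t̄ = (47.9 + 49.1 + 43.1 + 42.7 + 45.5) / 5 = 45.66 s
v_surface = L / t̄ = 58.4 / 45.66 = 1.279 m/s
v_mean = 0.83 × 1.279 = 1.062 m/s
Q = A × v_mean = 8.13 × 1.062 = 8.631 m³/s

8.63 m³/s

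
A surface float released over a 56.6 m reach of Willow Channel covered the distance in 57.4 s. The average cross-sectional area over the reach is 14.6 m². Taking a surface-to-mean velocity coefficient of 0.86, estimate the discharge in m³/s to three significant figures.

12.4 m³/s

v_surface = L / t̄ = 56.6 / 57.4 = 0.9861 m/s
v_mean = 0.86 × 0.9861 = 0.8480 m/s
Q = A × v_mean = 14.6 × 0.8480 = 12.38 m³/s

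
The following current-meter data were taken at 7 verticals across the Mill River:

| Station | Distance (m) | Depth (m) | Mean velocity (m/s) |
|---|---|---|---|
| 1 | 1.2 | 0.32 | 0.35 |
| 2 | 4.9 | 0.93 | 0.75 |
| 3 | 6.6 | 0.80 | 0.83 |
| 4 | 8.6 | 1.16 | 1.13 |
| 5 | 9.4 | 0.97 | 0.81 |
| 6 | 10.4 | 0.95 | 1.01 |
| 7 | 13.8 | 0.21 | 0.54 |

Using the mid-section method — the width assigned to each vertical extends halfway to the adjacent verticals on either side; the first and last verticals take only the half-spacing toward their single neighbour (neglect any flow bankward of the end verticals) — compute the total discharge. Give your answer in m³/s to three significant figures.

w_1 = (4.9 − 1.2)/2 = 1.85 m; q_1 = 0.35 × 0.32 × 1.85 = 0.2072 m³/s
w_2 = (6.6 − 1.2)/2 = 2.7 m; q_2 = 0.75 × 0.93 × 2.7 = 1.883 m³/s
w_3 = (8.6 − 4.9)/2 = 1.85 m; q_3 = 0.83 × 0.80 × 1.85 = 1.228 m³/s
w_4 = (9.4 − 6.6)/2 = 1.4 m; q_4 = 1.13 × 1.16 × 1.4 = 1.835 m³/s
w_5 = (10.4 − 8.6)/2 = 0.9 m; q_5 = 0.81 × 0.97 × 0.9 = 0.7071 m³/s
w_6 = (13.8 − 9.4)/2 = 2.2 m; q_6 = 1.01 × 0.95 × 2.2 = 2.111 m³/s
w_7 = (13.8 − 10.4)/2 = 1.7 m; q_7 = 0.54 × 0.21 × 1.7 = 0.1928 m³/s
Q = Σ qᵢ = 8.165 m³/s

8.16 m³/s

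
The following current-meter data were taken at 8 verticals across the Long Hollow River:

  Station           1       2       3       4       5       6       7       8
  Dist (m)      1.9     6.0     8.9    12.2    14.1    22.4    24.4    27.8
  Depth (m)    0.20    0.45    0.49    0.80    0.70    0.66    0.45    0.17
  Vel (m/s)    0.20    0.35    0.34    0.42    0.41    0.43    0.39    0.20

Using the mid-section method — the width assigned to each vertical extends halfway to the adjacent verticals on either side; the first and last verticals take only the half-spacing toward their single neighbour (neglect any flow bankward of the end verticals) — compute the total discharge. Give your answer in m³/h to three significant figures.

19700 m³/h

w_1 = (6.0 − 1.9)/2 = 2.05 m; q_1 = 0.20 × 0.20 × 2.05 = 0.08200 m³/s
w_2 = (8.9 − 1.9)/2 = 3.5 m; q_2 = 0.35 × 0.45 × 3.5 = 0.5513 m³/s
w_3 = (12.2 − 6.0)/2 = 3.1 m; q_3 = 0.34 × 0.49 × 3.1 = 0.5165 m³/s
w_4 = (14.1 − 8.9)/2 = 2.6 m; q_4 = 0.42 × 0.80 × 2.6 = 0.8736 m³/s
w_5 = (22.4 − 12.2)/2 = 5.1 m; q_5 = 0.41 × 0.70 × 5.1 = 1.464 m³/s
w_6 = (24.4 − 14.1)/2 = 5.15 m; q_6 = 0.43 × 0.66 × 5.15 = 1.462 m³/s
w_7 = (27.8 − 22.4)/2 = 2.7 m; q_7 = 0.39 × 0.45 × 2.7 = 0.4739 m³/s
w_8 = (27.8 − 24.4)/2 = 1.7 m; q_8 = 0.20 × 0.17 × 1.7 = 0.05780 m³/s
Q = Σ qᵢ = 5.480 m³/s
= 5.480 × 3600 = 19730 m³/h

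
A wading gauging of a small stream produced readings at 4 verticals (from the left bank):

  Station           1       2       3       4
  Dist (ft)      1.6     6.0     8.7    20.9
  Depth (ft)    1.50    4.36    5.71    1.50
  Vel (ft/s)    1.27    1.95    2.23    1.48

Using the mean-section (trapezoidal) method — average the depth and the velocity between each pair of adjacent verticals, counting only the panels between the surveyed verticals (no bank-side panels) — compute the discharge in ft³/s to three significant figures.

131 ft³/s

Panel 1-2: Δb = 4.4 ft, d̄ = (1.50+4.36)/2 = 2.93, v̄ = (1.27+1.95)/2 = 1.61 → q = 4.4×2.93×1.61 = 20.76 ft³/s
Panel 2-3: Δb = 2.7 ft, d̄ = (4.36+5.71)/2 = 5.035, v̄ = (1.95+2.23)/2 = 2.09 → q = 2.7×5.035×2.09 = 28.41 ft³/s
Panel 3-4: Δb = 12.2 ft, d̄ = (5.71+1.50)/2 = 3.605, v̄ = (2.23+1.48)/2 = 1.855 → q = 12.2×3.605×1.855 = 81.58 ft³/s
Q = Σ q = 130.8 ft³/s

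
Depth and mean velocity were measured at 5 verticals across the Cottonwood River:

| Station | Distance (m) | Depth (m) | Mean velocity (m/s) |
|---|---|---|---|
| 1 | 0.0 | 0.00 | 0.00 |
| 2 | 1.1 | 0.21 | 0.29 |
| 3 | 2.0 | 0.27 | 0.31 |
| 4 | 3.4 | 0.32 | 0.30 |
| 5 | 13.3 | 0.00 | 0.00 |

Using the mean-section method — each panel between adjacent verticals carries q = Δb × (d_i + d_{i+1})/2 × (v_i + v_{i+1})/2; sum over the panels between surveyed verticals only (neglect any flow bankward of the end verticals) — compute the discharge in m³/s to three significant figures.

Panel 1-2: Δb = 1.1 m, d̄ = (0.00+0.21)/2 = 0.105, v̄ = (0.00+0.29)/2 = 0.145 → q = 1.1×0.105×0.145 = 0.01675 m³/s
Panel 2-3: Δb = 0.9 m, d̄ = (0.21+0.27)/2 = 0.24, v̄ = (0.29+0.31)/2 = 0.3 → q = 0.9×0.24×0.3 = 0.06480 m³/s
Panel 3-4: Δb = 1.4 m, d̄ = (0.27+0.32)/2 = 0.295, v̄ = (0.31+0.30)/2 = 0.305 → q = 1.4×0.295×0.305 = 0.1260 m³/s
Panel 4-5: Δb = 9.9 m, d̄ = (0.32+0.00)/2 = 0.16, v̄ = (0.30+0.00)/2 = 0.15 → q = 9.9×0.16×0.15 = 0.2376 m³/s
Q = Σ q = 0.4451 m³/s

0.445 m³/s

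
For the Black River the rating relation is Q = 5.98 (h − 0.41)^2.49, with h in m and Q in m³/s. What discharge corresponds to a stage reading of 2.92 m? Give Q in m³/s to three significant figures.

59.1 m³/s

Q = 5.98 × (2.92 − 0.41)^2.49 = 5.98 × 2.51^2.49 = 59.14 m³/s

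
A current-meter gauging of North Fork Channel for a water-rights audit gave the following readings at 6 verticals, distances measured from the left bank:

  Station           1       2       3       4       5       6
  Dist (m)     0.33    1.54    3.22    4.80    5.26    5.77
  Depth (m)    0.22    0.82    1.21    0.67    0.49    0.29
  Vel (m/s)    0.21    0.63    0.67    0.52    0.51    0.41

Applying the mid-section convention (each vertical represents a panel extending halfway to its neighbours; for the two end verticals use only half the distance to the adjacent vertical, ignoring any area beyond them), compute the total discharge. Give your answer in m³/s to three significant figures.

2.60 m³/s

w_1 = (1.54 − 0.33)/2 = 0.605 m; q_1 = 0.21 × 0.22 × 0.605 = 0.02795 m³/s
w_2 = (3.22 − 0.33)/2 = 1.445 m; q_2 = 0.63 × 0.82 × 1.445 = 0.7465 m³/s
w_3 = (4.80 − 1.54)/2 = 1.63 m; q_3 = 0.67 × 1.21 × 1.63 = 1.321 m³/s
w_4 = (5.26 − 3.22)/2 = 1.02 m; q_4 = 0.52 × 0.67 × 1.02 = 0.3554 m³/s
w_5 = (5.77 − 4.80)/2 = 0.485 m; q_5 = 0.51 × 0.49 × 0.485 = 0.1212 m³/s
w_6 = (5.77 − 5.26)/2 = 0.255 m; q_6 = 0.41 × 0.29 × 0.255 = 0.03032 m³/s
Q = Σ qᵢ = 2.603 m³/s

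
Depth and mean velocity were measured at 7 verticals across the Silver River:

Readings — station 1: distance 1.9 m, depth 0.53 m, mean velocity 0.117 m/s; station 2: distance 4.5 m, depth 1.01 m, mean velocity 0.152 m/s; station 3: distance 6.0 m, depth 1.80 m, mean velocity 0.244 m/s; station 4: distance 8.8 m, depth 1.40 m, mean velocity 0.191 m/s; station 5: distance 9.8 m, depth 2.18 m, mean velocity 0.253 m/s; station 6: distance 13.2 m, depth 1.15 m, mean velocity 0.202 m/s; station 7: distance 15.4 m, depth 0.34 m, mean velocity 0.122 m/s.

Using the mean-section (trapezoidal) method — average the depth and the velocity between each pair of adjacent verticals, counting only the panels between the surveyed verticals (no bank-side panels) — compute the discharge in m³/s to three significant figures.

Panel 1-2: Δb = 2.6 m, d̄ = (0.53+1.01)/2 = 0.77, v̄ = (0.117+0.152)/2 = 0.1345 → q = 2.6×0.77×0.1345 = 0.2693 m³/s
Panel 2-3: Δb = 1.5 m, d̄ = (1.01+1.80)/2 = 1.405, v̄ = (0.152+0.244)/2 = 0.198 → q = 1.5×1.405×0.198 = 0.4173 m³/s
Panel 3-4: Δb = 2.8 m, d̄ = (1.80+1.40)/2 = 1.6, v̄ = (0.244+0.191)/2 = 0.2175 → q = 2.8×1.6×0.2175 = 0.9744 m³/s
Panel 4-5: Δb = 1 m, d̄ = (1.40+2.18)/2 = 1.79, v̄ = (0.191+0.253)/2 = 0.222 → q = 1×1.79×0.222 = 0.3974 m³/s
Panel 5-6: Δb = 3.4 m, d̄ = (2.18+1.15)/2 = 1.665, v̄ = (0.253+0.202)/2 = 0.2275 → q = 3.4×1.665×0.2275 = 1.288 m³/s
Panel 6-7: Δb = 2.2 m, d̄ = (1.15+0.34)/2 = 0.745, v̄ = (0.202+0.122)/2 = 0.162 → q = 2.2×0.745×0.162 = 0.2655 m³/s
Q = Σ q = 3.612 m³/s

3.61 m³/s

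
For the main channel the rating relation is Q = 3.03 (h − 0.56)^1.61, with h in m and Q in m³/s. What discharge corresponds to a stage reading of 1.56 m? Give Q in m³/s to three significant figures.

Q = 3.03 × (1.56 − 0.56)^1.61 = 3.03 × 1^1.61 = 3.030 m³/s

3.03 m³/s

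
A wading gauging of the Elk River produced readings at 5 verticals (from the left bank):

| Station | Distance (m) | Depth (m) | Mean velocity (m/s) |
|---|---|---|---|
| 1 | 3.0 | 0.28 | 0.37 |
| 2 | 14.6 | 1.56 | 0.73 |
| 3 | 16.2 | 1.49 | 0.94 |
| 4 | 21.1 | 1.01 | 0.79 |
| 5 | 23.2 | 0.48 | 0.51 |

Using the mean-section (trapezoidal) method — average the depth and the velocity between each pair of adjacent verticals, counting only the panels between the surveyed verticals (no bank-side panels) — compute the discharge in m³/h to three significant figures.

Panel 1-2: Δb = 11.6 m, d̄ = (0.28+1.56)/2 = 0.92, v̄ = (0.37+0.73)/2 = 0.55 → q = 11.6×0.92×0.55 = 5.870 m³/s
Panel 2-3: Δb = 1.6 m, d̄ = (1.56+1.49)/2 = 1.525, v̄ = (0.73+0.94)/2 = 0.835 → q = 1.6×1.525×0.835 = 2.037 m³/s
Panel 3-4: Δb = 4.9 m, d̄ = (1.49+1.01)/2 = 1.25, v̄ = (0.94+0.79)/2 = 0.865 → q = 4.9×1.25×0.865 = 5.298 m³/s
Panel 4-5: Δb = 2.1 m, d̄ = (1.01+0.48)/2 = 0.745, v̄ = (0.79+0.51)/2 = 0.65 → q = 2.1×0.745×0.65 = 1.017 m³/s
Q = Σ q = 14.22 m³/s
= 14.22 × 3600 = 51200 m³/h

51200 m³/h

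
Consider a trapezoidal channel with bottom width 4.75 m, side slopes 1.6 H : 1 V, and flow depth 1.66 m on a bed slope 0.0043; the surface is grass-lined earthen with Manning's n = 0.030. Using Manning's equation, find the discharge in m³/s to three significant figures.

A = (b + z·y)·y = (4.75 + 1.6×1.66)×1.66 = 12.29 m²
P = b + 2y√(1+z²) = 4.75 + 2×1.66×√(1+1.6²) = 11.01 m
R = A/P = 12.29/11.01 = 1.116 m
Q = (1/n)·A·R^(2/3)·S^(1/2) = (1/0.030) × 12.29 × 1.116^(2/3) × 0.0043^(1/2) = 28.92 m³/s

28.9 m³/s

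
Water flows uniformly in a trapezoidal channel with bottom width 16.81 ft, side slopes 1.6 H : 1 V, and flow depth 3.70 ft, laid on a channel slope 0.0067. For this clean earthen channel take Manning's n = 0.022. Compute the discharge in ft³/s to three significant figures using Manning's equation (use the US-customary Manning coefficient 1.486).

A = (b + z·y)·y = (16.81 + 1.6×3.70)×3.70 = 84.10 ft²
P = b + 2y√(1+z²) = 16.81 + 2×3.70×√(1+1.6²) = 30.77 ft
R = A/P = 84.10/30.77 = 2.733 ft
Q = (1.486/n)·A·R^(2/3)·S^(1/2) = (1.486/0.022) × 84.10 × 2.733^(2/3) × 0.0067^(1/2) = 908.9 ft³/s

909 ft³/s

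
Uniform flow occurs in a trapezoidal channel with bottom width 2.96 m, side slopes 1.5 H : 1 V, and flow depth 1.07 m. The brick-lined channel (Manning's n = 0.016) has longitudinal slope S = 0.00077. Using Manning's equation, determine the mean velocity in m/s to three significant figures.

A = (b + z·y)·y = (2.96 + 1.5×1.07)×1.07 = 4.885 m²
P = b + 2y√(1+z²) = 2.96 + 2×1.07×√(1+1.5²) = 6.818 m
R = A/P = 4.885/6.818 = 0.7164 m
Q = (1/n)·A·R^(2/3)·S^(1/2) = (1/0.016) × 4.885 × 0.7164^(2/3) × 0.00077^(1/2) = 6.783 m³/s
V = Q/A = 6.783/4.885 = 1.389 m/s

1.39 m/s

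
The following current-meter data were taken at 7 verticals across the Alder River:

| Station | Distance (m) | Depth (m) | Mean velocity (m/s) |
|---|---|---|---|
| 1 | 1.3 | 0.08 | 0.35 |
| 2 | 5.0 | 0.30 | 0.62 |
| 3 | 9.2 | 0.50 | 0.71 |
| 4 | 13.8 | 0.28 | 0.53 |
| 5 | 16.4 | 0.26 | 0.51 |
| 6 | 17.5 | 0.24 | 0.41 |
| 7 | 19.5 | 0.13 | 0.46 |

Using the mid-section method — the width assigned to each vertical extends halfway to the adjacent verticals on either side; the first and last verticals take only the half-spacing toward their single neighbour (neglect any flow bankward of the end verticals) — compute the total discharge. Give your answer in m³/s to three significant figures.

w_1 = (5.0 − 1.3)/2 = 1.85 m; q_1 = 0.35 × 0.08 × 1.85 = 0.05180 m³/s
w_2 = (9.2 − 1.3)/2 = 3.95 m; q_2 = 0.62 × 0.30 × 3.95 = 0.7347 m³/s
w_3 = (13.8 − 5.0)/2 = 4.4 m; q_3 = 0.71 × 0.50 × 4.4 = 1.562 m³/s
w_4 = (16.4 − 9.2)/2 = 3.6 m; q_4 = 0.53 × 0.28 × 3.6 = 0.5342 m³/s
w_5 = (17.5 − 13.8)/2 = 1.85 m; q_5 = 0.51 × 0.26 × 1.85 = 0.2453 m³/s
w_6 = (19.5 − 16.4)/2 = 1.55 m; q_6 = 0.41 × 0.24 × 1.55 = 0.1525 m³/s
w_7 = (19.5 − 17.5)/2 = 1 m; q_7 = 0.46 × 0.13 × 1 = 0.05980 m³/s
Q = Σ qᵢ = 3.340 m³/s

3.34 m³/s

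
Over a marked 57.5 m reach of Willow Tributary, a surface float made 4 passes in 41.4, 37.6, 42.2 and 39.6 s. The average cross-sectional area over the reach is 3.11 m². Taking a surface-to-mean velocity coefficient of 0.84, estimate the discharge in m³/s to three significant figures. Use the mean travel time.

t̄ = (41.4 + 37.6 + 42.2 + 39.6) / 4 = 40.2 s
v_surface = L / t̄ = 57.5 / 40.2 = 1.430 m/s
v_mean = 0.84 × 1.430 = 1.201 m/s
Q = A × v_mean = 3.11 × 1.201 = 3.737 m³/s

3.74 m³/s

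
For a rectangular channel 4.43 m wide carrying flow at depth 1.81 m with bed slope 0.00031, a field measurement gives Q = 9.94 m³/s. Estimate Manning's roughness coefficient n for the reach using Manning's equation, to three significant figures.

0.0142

A = b·y = 4.43 × 1.81 = 8.018 m²
P = b + 2y = 4.43 + 2×1.81 = 8.050 m
R = A/P = 8.018/8.050 = 0.9961 m
n = (1/Q)·A·R^(2/3)·S^(1/2) = (1/9.94) × 8.018 × 0.9974 × 0.01761 = 0.01417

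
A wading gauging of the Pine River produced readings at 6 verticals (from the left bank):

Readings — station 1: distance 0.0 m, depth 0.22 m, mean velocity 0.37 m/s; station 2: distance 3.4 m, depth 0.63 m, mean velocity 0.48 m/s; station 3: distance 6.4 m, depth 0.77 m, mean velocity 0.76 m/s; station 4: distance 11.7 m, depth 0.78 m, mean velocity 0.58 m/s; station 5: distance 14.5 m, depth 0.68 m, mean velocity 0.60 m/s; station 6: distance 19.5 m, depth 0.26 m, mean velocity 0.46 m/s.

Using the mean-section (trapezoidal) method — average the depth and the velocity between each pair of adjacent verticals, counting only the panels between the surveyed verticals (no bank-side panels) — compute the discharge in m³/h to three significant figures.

25600 m³/h

Panel 1-2: Δb = 3.4 m, d̄ = (0.22+0.63)/2 = 0.425, v̄ = (0.37+0.48)/2 = 0.425 → q = 3.4×0.425×0.425 = 0.6141 m³/s
Panel 2-3: Δb = 3 m, d̄ = (0.63+0.77)/2 = 0.7, v̄ = (0.48+0.76)/2 = 0.62 → q = 3×0.7×0.62 = 1.302 m³/s
Panel 3-4: Δb = 5.3 m, d̄ = (0.77+0.78)/2 = 0.775, v̄ = (0.76+0.58)/2 = 0.67 → q = 5.3×0.775×0.67 = 2.752 m³/s
Panel 4-5: Δb = 2.8 m, d̄ = (0.78+0.68)/2 = 0.73, v̄ = (0.58+0.60)/2 = 0.59 → q = 2.8×0.73×0.59 = 1.206 m³/s
Panel 5-6: Δb = 5 m, d̄ = (0.68+0.26)/2 = 0.47, v̄ = (0.60+0.46)/2 = 0.53 → q = 5×0.47×0.53 = 1.246 m³/s
Q = Σ q = 7.120 m³/s
= 7.120 × 3600 = 25630 m³/h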